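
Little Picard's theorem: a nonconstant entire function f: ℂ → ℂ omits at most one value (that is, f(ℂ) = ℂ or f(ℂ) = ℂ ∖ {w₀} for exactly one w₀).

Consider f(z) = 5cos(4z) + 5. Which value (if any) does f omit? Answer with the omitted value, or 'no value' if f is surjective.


Little Picard bounds the complement of f(ℂ) to at most one point.
cos is entire and surjective onto ℂ: for every w ∈ ℂ, cos(ζ) = w has a solution ζ ∈ ℂ (e.g., via the complex inverse arccos). With ζ = 4z this gives z = ζ/(4). Then 5·cos(4z) takes every value in 5·ℂ = ℂ, and adding 5 is a bijection of ℂ. So f is surjective and omits no value. (Note: only on the real line is cos bounded by [−1, 1].)

Omitted value: no value.


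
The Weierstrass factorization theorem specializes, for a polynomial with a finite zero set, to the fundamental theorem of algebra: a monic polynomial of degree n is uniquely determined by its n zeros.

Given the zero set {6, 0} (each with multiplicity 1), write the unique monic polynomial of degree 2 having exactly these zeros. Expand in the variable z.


The polynomial is p(z) = ∏_{α ∈ S} (z − α), where S = {6, 0}.
Expanding the product yields: p(z) = z^2 -6·z.
The resulting polynomial has degree 2 and real coefficients as required.

p(z) = z^2 -6·z.


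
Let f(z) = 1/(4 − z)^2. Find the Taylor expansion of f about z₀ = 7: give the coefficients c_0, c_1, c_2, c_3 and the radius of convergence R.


Let w = z − z₀, so z = z₀ + w.
Then 4 − z = 4 − (z₀ + w) = (4 − z₀) − w = -3 − w.
f(z) = 1/(-3 − w)^2 = (1/(-3)^2) · (1 − w/(-3))^{−2}.
By the binomial series (1−u)^{−2} = Σ_{n≥0} C(n+1, 1) u^n for |u|<1, with u = w/(-3):
  c_n = C(n+1, 1) / (-3)^(n+2).
  c_0 = 1/(-3)^2 = 1/9.
  c_1 = 2/(-3)^3 = -2/27.
  c_2 = 3/(-3)^4 = 1/27.
  c_3 = 4/(-3)^5 = -4/243.
The series is valid for |w/d| < 1, i.e. |z − z₀| < |d|.
Radius of convergence: R = |4 − z₀| = |-3| = 3 (distance from z₀ to the singularity z = 4).

c_0 = 1/9, c_1 = -2/27, c_2 = 1/27, c_3 = -4/243; R = 3.


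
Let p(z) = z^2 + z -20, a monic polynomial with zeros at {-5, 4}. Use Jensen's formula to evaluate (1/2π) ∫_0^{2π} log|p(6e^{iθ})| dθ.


Zeros: -5, 4; r = 6.
Inside |z| < r: -5, 4. Outside (|z| ≥ r): ∅.
p(0) = -20, so log|p(0)| = log(20) = 2.9957.
Apply Jensen: I(r) = log|p(0)| + Σ_k log(r/|z_k|), summed over zeros inside |z| < r.
  log(r/|z_k|) for z_k = -5: log(6/5) = 0.1823
  log(r/|z_k|) for z_k = 4: log(6/4) = 0.4055
Sum over inside zeros: 0.5878.
I(r) = log|p(0)| + (inside sum) = 2.9957 + 0.5878 = 3.5835.
Closed form (all zeros inside, monic): I(r) = n·log(r) = 2·log(6) = 3.5835. ✓

I(r) ≈ 3.5835.


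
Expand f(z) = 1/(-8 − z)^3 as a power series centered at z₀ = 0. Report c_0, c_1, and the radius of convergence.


Let w = z − z₀, so z = z₀ + w.
Then -8 − z = -8 − (z₀ + w) = (-8 − z₀) − w = -8 − w.
f(z) = 1/(-8 − w)^3 = (1/(-8)^3) · (1 − w/(-8))^{−3}.
By the binomial series (1−u)^{−3} = Σ_{n≥0} C(n+2, 2) u^n for |u|<1, with u = w/(-8):
  c_n = C(n+2, 2) / (-8)^(n+3).
  c_0 = 1/(-8)^3 = -1/512.
  c_1 = 3/(-8)^4 = 3/4096.
The series is valid for |w/d| < 1, i.e. |z − z₀| < |d|.
Radius of convergence: R = |-8 − z₀| = |-8| = 8 (distance from z₀ to the singularity z = -8).

c_0 = -1/512, c_1 = 3/4096; R = 8.


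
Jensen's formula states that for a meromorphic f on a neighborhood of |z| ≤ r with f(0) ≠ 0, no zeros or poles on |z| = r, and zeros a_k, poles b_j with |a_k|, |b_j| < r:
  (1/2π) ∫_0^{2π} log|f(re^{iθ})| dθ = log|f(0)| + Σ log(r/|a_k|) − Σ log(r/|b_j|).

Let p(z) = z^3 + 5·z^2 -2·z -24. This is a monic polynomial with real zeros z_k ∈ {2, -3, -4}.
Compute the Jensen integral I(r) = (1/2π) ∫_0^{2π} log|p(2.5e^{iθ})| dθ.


Zeros: -4, -3, 2; r = 2.5.
Inside |z| < r: 2. Outside (|z| ≥ r): -4, -3.
p(0) = -24, so log|p(0)| = log(24) = 3.1781.
Apply Jensen: I(r) = log|p(0)| + Σ_k log(r/|z_k|), summed over zeros inside |z| < r.
  log(r/|z_k|) for z_k = 2: log(2.5/2) = 0.2231
  Outside zeros (-4, -3) contribute nothing to the Jensen sum.
Sum over inside zeros: 0.2231.
I(r) = log|p(0)| + (inside sum) = 3.1781 + 0.2231 = 3.4012.
Note: since some zeros are outside |z| ≤ r, the simplified n·log(r) form does NOT apply — only the inside zeros contribute.

I(r) ≈ 3.4012.


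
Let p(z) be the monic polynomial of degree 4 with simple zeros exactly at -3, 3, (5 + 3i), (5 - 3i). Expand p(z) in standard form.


The polynomial is p(z) = ∏_{α ∈ S} (z − α), where S = {-3, 3, (5 + 3i), (5 - 3i)}.
Expanding the product yields: p(z) = z^4 -10·z^3 + 25·z^2 + 90·z -306.
Note conjugate pairs combine to real quadratics: (z − (5+3i))(z − (5−3i)) = z² − 10z + 34.
The resulting polynomial has degree 4 and real coefficients as required.

p(z) = z^4 -10·z^3 + 25·z^2 + 90·z -306.


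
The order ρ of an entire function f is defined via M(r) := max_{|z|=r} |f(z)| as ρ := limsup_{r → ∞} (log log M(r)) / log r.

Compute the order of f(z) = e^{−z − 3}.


|e^{−z − 3}| = e^{Re(-1·z) + -3} ≤ e^{1|z|^1 + -3} = e^{1r^1 + -3} on |z| = r, so ρ ≤ 1. Choosing z on |z|=r so that -1·z is real positive (always possible by picking arg z appropriately) gives |f(z)| = e^{1r^1 + -3}, matching the bound. The additive constant -3 does not affect log log M(r) ~ 1·log r. Hence ρ = 1.
Therefore ρ = 1.

Order ρ = 1.


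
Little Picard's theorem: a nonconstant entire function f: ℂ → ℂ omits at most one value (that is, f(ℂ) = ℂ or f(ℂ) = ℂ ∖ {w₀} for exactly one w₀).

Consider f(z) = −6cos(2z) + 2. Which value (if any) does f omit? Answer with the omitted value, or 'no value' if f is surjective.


Little Picard bounds the complement of f(ℂ) to at most one point.
cos is entire and surjective onto ℂ: for every w ∈ ℂ, cos(ζ) = w has a solution ζ ∈ ℂ (e.g., via the complex inverse arccos). With ζ = 2z this gives z = ζ/(2). Then -6·cos(2z) takes every value in -6·ℂ = ℂ, and adding 2 is a bijection of ℂ. So f is surjective and omits no value. (Note: only on the real line is cos bounded by [−1, 1].)

Omitted value: no value.


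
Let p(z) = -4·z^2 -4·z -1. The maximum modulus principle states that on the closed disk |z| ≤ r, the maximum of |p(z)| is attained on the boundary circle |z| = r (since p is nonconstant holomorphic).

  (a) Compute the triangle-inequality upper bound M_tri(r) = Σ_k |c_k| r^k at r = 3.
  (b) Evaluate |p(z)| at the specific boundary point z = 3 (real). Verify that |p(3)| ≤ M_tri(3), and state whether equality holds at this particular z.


Coefficients: c_0 = -1, c_1 = -4, c_2 = -4. Radius r = 3.
Part (a). Triangle bound: M_tri(r) = Σ_k |c_k| r^k
  = |-1|·3^0 + |-4|·3^1 + |-4|·3^2
  = 1 + 12 + 36 = 49.
This bounds M(r) := max_{|z|=r} |p(z)| from above; equality holds iff all terms c_k z^k can be made to align in phase at a single z on |z|=r.
Part (b). At z = 3 (real, on the circle |z| = r):
  p(3) = (-1)·3^0 + (-4)·3^1 + (-4)·3^2 = -49.
  |p(3)| = 49.
Since all nonzero coefficients share the same sign, |p(3)| = 49 = M_tri(3); the triangle bound is attained at z = 3, so in fact M(r) = 49.

M_tri(3) = 49; |p(3)| = 49; equality at z=3: yes.


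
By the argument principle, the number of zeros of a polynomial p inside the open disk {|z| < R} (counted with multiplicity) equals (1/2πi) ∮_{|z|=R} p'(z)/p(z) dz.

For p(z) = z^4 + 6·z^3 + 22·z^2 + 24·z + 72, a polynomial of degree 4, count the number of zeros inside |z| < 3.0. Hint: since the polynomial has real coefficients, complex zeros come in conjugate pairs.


The zeros of p are: (0 + 2i), (0 - 2i), (-3 + 3i), (-3 - 3i).
Their magnitudes are: 2, 2, 4.243, 4.243.
Zeros with |z| < R = 3.0: (0 + 2i), (0 - 2i).
Count = 2.
By the argument principle, (1/2πi) ∮_{|z|=R} p'(z)/p(z) dz equals exactly this count.

Number of zeros inside |z| < 3.0: 2.


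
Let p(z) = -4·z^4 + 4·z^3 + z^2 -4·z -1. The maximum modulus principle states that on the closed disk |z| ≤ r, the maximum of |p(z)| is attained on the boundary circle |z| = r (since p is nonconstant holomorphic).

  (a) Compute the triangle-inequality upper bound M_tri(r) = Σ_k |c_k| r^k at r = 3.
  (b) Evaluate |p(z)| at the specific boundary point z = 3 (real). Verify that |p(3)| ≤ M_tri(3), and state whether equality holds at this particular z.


Coefficients: c_0 = -1, c_1 = -4, c_2 = 1, c_3 = 4, c_4 = -4. Radius r = 3.
Part (a). Triangle bound: M_tri(r) = Σ_k |c_k| r^k
  = |-1|·3^0 + |-4|·3^1 + |1|·3^2 + |4|·3^3 + |-4|·3^4
  = 1 + 12 + 9 + 108 + 324 = 454.
This bounds M(r) := max_{|z|=r} |p(z)| from above; equality holds iff all terms c_k z^k can be made to align in phase at a single z on |z|=r.
Part (b). At z = 3 (real, on the circle |z| = r):
  p(3) = (-1)·3^0 + (-4)·3^1 + (1)·3^2 + (4)·3^3 + (-4)·3^4 = -220.
  |p(3)| = 220.
Check: |p(3)| = 220 ≤ 454 = M_tri(3). ✓ Equality does not hold at z = 3 (the coefficients have mixed signs, so the terms do not all align in phase there).

M_tri(3) = 454; |p(3)| = 220; equality at z=3: no.


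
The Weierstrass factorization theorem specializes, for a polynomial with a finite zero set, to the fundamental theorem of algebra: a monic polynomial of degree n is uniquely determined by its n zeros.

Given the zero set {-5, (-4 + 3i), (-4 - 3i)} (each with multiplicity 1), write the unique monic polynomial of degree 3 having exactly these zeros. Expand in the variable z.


The polynomial is p(z) = ∏_{α ∈ S} (z − α), where S = {-5, (-4 + 3i), (-4 - 3i)}.
Expanding the product yields: p(z) = z^3 + 13·z^2 + 65·z + 125.
Note conjugate pairs combine to real quadratics: (z − (-4+3i))(z − (-4−3i)) = z² + 8z + 25.
The resulting polynomial has degree 3 and real coefficients as required.

p(z) = z^3 + 13·z^2 + 65·z + 125.


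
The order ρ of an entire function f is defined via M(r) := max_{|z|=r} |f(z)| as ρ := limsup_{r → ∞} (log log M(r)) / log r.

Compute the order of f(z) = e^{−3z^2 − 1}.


|e^{−3z^2 − 1}| = e^{Re(-3·z^2) + -1} ≤ e^{3|z|^2 + -1} = e^{3r^2 + -1} on |z| = r, so ρ ≤ 2. Choosing z on |z|=r so that -3·z^2 is real positive (always possible by picking arg z appropriately) gives |f(z)| = e^{3r^2 + -1}, matching the bound. The additive constant -1 does not affect log log M(r) ~ 2·log r. Hence ρ = 2.
Therefore ρ = 2.

Order ρ = 2.


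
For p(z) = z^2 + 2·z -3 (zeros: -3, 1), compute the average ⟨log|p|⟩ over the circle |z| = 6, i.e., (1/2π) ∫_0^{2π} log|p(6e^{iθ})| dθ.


Zeros: -3, 1; r = 6.
Inside |z| < r: -3, 1. Outside (|z| ≥ r): ∅.
p(0) = -3, so log|p(0)| = log(3) = 1.0986.
Apply Jensen: I(r) = log|p(0)| + Σ_k log(r/|z_k|), summed over zeros inside |z| < r.
  log(r/|z_k|) for z_k = -3: log(6/3) = 0.6931
  log(r/|z_k|) for z_k = 1: log(6/1) = 1.7918
Sum over inside zeros: 2.4849.
I(r) = log|p(0)| + (inside sum) = 1.0986 + 2.4849 = 3.5835.
Closed form (all zeros inside, monic): I(r) = n·log(r) = 2·log(6) = 3.5835. ✓

I(r) ≈ 3.5835.


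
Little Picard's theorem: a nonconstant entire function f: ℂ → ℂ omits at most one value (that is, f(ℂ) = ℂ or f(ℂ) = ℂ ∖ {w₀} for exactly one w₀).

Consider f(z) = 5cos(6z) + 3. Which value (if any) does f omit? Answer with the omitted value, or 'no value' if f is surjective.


Little Picard bounds the complement of f(ℂ) to at most one point.
cos is entire and surjective onto ℂ: for every w ∈ ℂ, cos(ζ) = w has a solution ζ ∈ ℂ (e.g., via the complex inverse arccos). With ζ = 6z this gives z = ζ/(6). Then 5·cos(6z) takes every value in 5·ℂ = ℂ, and adding 3 is a bijection of ℂ. So f is surjective and omits no value. (Note: only on the real line is cos bounded by [−1, 1].)

Omitted value: no value.


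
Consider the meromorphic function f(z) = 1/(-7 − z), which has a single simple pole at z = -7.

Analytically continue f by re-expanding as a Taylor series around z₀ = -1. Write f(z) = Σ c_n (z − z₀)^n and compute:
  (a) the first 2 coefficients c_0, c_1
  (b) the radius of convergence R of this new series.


Let w = z − z₀, so z = z₀ + w.
Then -7 − z = -7 − (z₀ + w) = (-7 − z₀) − w = -6 − w.
f(z) = 1/(-6 − w) = (1/(-6)) · 1/(1 − w/(-6)) = Σ_{n≥0} w^n / (-6)^(n+1).
So c_n = 1/(-6)^(n+1):
  c_0 = 1/(-6)^1 = -1/6.
  c_1 = 1/(-6)^2 = 1/36.
The series is valid for |w/d| < 1, i.e. |z − z₀| < |d|.
Radius of convergence: R = |-7 − z₀| = |-6| = 6 (distance from z₀ to the singularity z = -7).

c_0 = -1/6, c_1 = 1/36; R = 6.


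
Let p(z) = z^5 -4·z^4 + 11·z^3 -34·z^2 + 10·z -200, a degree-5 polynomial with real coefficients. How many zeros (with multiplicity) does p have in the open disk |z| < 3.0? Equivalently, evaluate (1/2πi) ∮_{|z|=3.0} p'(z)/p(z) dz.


The zeros of p are: (1 + 3i), (1 - 3i), (-1 + 2i), (-1 - 2i), 4.
Their magnitudes are: 3.162, 3.162, 2.236, 2.236, 4.
Zeros with |z| < R = 3.0: (-1 + 2i), (-1 - 2i).
Count = 2.
By the argument principle, (1/2πi) ∮_{|z|=R} p'(z)/p(z) dz equals exactly this count.

Number of zeros inside |z| < 3.0: 2.


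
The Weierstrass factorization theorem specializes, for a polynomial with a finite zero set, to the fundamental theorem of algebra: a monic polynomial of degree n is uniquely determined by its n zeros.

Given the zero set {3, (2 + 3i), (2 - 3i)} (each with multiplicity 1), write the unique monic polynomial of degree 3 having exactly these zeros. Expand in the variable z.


The polynomial is p(z) = ∏_{α ∈ S} (z − α), where S = {3, (2 + 3i), (2 - 3i)}.
Expanding the product yields: p(z) = z^3 -7·z^2 + 25·z -39.
Note conjugate pairs combine to real quadratics: (z − (2+3i))(z − (2−3i)) = z² − 4z + 13.
The resulting polynomial has degree 3 and real coefficients as required.

p(z) = z^3 -7·z^2 + 25·z -39.


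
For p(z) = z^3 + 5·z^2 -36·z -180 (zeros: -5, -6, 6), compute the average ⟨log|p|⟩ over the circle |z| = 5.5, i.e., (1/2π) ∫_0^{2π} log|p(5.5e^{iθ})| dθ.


Zeros: -6, -5, 6; r = 5.5.
Inside |z| < r: -5. Outside (|z| ≥ r): -6, 6.
p(0) = -180, so log|p(0)| = log(180) = 5.1930.
Apply Jensen: I(r) = log|p(0)| + Σ_k log(r/|z_k|), summed over zeros inside |z| < r.
  log(r/|z_k|) for z_k = -5: log(5.5/5) = 0.0953
  Outside zeros (-6, 6) contribute nothing to the Jensen sum.
Sum over inside zeros: 0.0953.
I(r) = log|p(0)| + (inside sum) = 5.1930 + 0.0953 = 5.2883.
Note: since some zeros are outside |z| ≤ r, the simplified n·log(r) form does NOT apply — only the inside zeros contribute.

I(r) ≈ 5.2883.


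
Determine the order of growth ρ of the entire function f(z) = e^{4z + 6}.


|e^{4z + 6}| = e^{Re(4·z) + 6} ≤ e^{4|z|^1 + 6} = e^{4r^1 + 6} on |z| = r, so ρ ≤ 1. Choosing z on |z|=r so that 4·z is real positive (always possible by picking arg z appropriately) gives |f(z)| = e^{4r^1 + 6}, matching the bound. The additive constant 6 does not affect log log M(r) ~ 1·log r. Hence ρ = 1.
Therefore ρ = 1.

Order ρ = 1.


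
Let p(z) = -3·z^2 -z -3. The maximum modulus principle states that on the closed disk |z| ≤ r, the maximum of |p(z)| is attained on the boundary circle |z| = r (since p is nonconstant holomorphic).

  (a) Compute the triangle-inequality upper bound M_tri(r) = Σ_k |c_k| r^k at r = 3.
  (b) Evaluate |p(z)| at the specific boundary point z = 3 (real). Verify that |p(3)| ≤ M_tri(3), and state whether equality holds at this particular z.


Coefficients: c_0 = -3, c_1 = -1, c_2 = -3. Radius r = 3.
Part (a). Triangle bound: M_tri(r) = Σ_k |c_k| r^k
  = |-3|·3^0 + |-1|·3^1 + |-3|·3^2
  = 3 + 3 + 27 = 33.
This bounds M(r) := max_{|z|=r} |p(z)| from above; equality holds iff all terms c_k z^k can be made to align in phase at a single z on |z|=r.
Part (b). At z = 3 (real, on the circle |z| = r):
  p(3) = (-3)·3^0 + (-1)·3^1 + (-3)·3^2 = -33.
  |p(3)| = 33.
Since all nonzero coefficients share the same sign, |p(3)| = 33 = M_tri(3); the triangle bound is attained at z = 3, so in fact M(r) = 33.

M_tri(3) = 33; |p(3)| = 33; equality at z=3: yes.


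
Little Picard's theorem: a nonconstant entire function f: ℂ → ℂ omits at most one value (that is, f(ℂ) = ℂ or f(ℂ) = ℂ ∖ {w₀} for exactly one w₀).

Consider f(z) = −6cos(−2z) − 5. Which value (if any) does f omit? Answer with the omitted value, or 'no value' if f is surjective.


Little Picard bounds the complement of f(ℂ) to at most one point.
cos is entire and surjective onto ℂ: for every w ∈ ℂ, cos(ζ) = w has a solution ζ ∈ ℂ (e.g., via the complex inverse arccos). With ζ = −2z this gives z = ζ/(-2). Then -6·cos(−2z) takes every value in -6·ℂ = ℂ, and adding -5 is a bijection of ℂ. So f is surjective and omits no value. (Note: only on the real line is cos bounded by [−1, 1].)

Omitted value: no value.


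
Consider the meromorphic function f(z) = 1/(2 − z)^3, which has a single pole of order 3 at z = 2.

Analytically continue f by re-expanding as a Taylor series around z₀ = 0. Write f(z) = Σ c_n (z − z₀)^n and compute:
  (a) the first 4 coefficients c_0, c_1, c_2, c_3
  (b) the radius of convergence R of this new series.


Let w = z − z₀, so z = z₀ + w.
Then 2 − z = 2 − (z₀ + w) = (2 − z₀) − w = 2 − w.
f(z) = 1/(2 − w)^3 = (1/(2)^3) · (1 − w/(2))^{−3}.
By the binomial series (1−u)^{−3} = Σ_{n≥0} C(n+2, 2) u^n for |u|<1, with u = w/(2):
  c_n = C(n+2, 2) / (2)^(n+3).
  c_0 = 1/(2)^3 = 1/8.
  c_1 = 3/(2)^4 = 3/16.
  c_2 = 6/(2)^5 = 3/16.
  c_3 = 10/(2)^6 = 5/32.
The series is valid for |w/d| < 1, i.e. |z − z₀| < |d|.
Radius of convergence: R = |2 − z₀| = |2| = 2 (distance from z₀ to the singularity z = 2).

c_0 = 1/8, c_1 = 3/16, c_2 = 3/16, c_3 = 5/32; R = 2.


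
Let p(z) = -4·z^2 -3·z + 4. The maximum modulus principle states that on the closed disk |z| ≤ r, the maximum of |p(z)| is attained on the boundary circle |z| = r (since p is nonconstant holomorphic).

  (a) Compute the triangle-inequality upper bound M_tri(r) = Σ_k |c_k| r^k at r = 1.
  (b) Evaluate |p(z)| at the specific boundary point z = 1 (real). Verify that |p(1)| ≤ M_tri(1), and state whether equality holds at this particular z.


Coefficients: c_0 = 4, c_1 = -3, c_2 = -4. Radius r = 1.
Part (a). Triangle bound: M_tri(r) = Σ_k |c_k| r^k
  = |4|·1^0 + |-3|·1^1 + |-4|·1^2
  = 4 + 3 + 4 = 11.
This bounds M(r) := max_{|z|=r} |p(z)| from above; equality holds iff all terms c_k z^k can be made to align in phase at a single z on |z|=r.
Part (b). At z = 1 (real, on the circle |z| = r):
  p(1) = (4)·1^0 + (-3)·1^1 + (-4)·1^2 = -3.
  |p(1)| = 3.
Check: |p(1)| = 3 ≤ 11 = M_tri(1). ✓ Equality does not hold at z = 1 (the coefficients have mixed signs, so the terms do not all align in phase there).

M_tri(1) = 11; |p(1)| = 3; equality at z=1: no.


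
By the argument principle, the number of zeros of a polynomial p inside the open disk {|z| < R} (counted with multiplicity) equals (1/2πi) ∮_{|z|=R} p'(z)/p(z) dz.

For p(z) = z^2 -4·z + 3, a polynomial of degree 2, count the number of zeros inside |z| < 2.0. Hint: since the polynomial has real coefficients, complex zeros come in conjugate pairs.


The zeros of p are: 3, 1.
Their magnitudes are: 3, 1.
Zeros with |z| < R = 2.0: 1.
Count = 1.
By the argument principle, (1/2πi) ∮_{|z|=R} p'(z)/p(z) dz equals exactly this count.

Number of zeros inside |z| < 2.0: 1.


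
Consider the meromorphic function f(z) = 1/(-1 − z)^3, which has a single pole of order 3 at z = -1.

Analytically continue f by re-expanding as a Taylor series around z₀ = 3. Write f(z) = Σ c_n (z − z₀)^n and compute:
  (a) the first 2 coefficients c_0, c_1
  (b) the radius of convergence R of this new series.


Let w = z − z₀, so z = z₀ + w.
Then -1 − z = -1 − (z₀ + w) = (-1 − z₀) − w = -4 − w.
f(z) = 1/(-4 − w)^3 = (1/(-4)^3) · (1 − w/(-4))^{−3}.
By the binomial series (1−u)^{−3} = Σ_{n≥0} C(n+2, 2) u^n for |u|<1, with u = w/(-4):
  c_n = C(n+2, 2) / (-4)^(n+3).
  c_0 = 1/(-4)^3 = -1/64.
  c_1 = 3/(-4)^4 = 3/256.
The series is valid for |w/d| < 1, i.e. |z − z₀| < |d|.
Radius of convergence: R = |-1 − z₀| = |-4| = 4 (distance from z₀ to the singularity z = -1).

c_0 = -1/64, c_1 = 3/256; R = 4.


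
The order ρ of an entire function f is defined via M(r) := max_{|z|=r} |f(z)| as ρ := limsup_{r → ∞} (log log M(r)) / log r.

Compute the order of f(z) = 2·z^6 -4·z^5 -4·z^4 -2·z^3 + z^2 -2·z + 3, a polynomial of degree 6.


|f(z)| ≤ Σ|c_k|·r^k = O(r^6) as r → ∞. Polynomial growth is O(e^{r^ε}) for every ε > 0 (since r^6/e^{r^ε} → 0), so ρ ≤ ε for all ε > 0, i.e. ρ = 0. Every nonconstant polynomial has order 0.
Therefore ρ = 0.

Order ρ = 0.


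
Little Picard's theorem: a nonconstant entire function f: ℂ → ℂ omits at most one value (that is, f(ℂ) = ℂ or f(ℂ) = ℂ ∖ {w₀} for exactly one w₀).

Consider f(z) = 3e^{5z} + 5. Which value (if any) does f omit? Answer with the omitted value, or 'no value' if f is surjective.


Little Picard bounds the complement of f(ℂ) to at most one point.
e^{5z} is never zero on ℂ, so 3·e^{5z} takes every value in ℂ ∖ {0}. Adding 5 shifts the range to ℂ ∖ {5}. Thus f omits exactly the value 5.

Omitted value: 5.


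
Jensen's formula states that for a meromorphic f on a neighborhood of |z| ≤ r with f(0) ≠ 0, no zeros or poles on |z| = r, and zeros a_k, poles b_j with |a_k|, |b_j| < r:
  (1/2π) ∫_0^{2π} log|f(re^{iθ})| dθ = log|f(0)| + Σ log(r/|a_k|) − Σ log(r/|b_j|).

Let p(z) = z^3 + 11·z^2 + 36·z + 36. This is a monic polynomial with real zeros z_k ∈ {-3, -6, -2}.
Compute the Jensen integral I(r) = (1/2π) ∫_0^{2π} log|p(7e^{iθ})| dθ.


Zeros: -6, -3, -2; r = 7.
Inside |z| < r: -6, -3, -2. Outside (|z| ≥ r): ∅.
p(0) = 36, so log|p(0)| = log(36) = 3.5835.
Apply Jensen: I(r) = log|p(0)| + Σ_k log(r/|z_k|), summed over zeros inside |z| < r.
  log(r/|z_k|) for z_k = -3: log(7/3) = 0.8473
  log(r/|z_k|) for z_k = -6: log(7/6) = 0.1542
  log(r/|z_k|) for z_k = -2: log(7/2) = 1.2528
Sum over inside zeros: 2.2542.
I(r) = log|p(0)| + (inside sum) = 3.5835 + 2.2542 = 5.8377.
Closed form (all zeros inside, monic): I(r) = n·log(r) = 3·log(7) = 5.8377. ✓

I(r) ≈ 5.8377.


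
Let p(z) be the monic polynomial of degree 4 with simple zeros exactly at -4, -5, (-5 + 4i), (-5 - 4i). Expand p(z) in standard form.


The polynomial is p(z) = ∏_{α ∈ S} (z − α), where S = {-4, -5, (-5 + 4i), (-5 - 4i)}.
Expanding the product yields: p(z) = z^4 + 19·z^3 + 151·z^2 + 569·z + 820.
Note conjugate pairs combine to real quadratics: (z − (-5+4i))(z − (-5−4i)) = z² + 10z + 41.
The resulting polynomial has degree 4 and real coefficients as required.

p(z) = z^4 + 19·z^3 + 151·z^2 + 569·z + 820.


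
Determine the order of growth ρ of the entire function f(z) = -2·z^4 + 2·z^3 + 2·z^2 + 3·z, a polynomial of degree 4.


|f(z)| ≤ Σ|c_k|·r^k = O(r^4) as r → ∞. Polynomial growth is O(e^{r^ε}) for every ε > 0 (since r^4/e^{r^ε} → 0), so ρ ≤ ε for all ε > 0, i.e. ρ = 0. Every nonconstant polynomial has order 0.
Therefore ρ = 0.

Order ρ = 0.


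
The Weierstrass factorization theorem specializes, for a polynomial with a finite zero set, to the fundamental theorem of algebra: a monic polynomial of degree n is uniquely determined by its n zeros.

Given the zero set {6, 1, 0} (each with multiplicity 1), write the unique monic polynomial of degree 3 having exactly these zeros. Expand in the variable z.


The polynomial is p(z) = ∏_{α ∈ S} (z − α), where S = {6, 1, 0}.
Expanding the product yields: p(z) = z^3 -7·z^2 + 6·z.
The resulting polynomial has degree 3 and real coefficients as required.

p(z) = z^3 -7·z^2 + 6·z.


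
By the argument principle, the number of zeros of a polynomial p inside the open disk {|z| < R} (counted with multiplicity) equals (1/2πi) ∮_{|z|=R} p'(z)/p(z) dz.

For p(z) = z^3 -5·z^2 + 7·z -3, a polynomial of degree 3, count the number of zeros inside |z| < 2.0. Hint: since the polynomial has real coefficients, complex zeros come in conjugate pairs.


The zeros of p are: 3, 1, 1.
Their magnitudes are: 3, 1, 1.
Zeros with |z| < R = 2.0: 1, 1.
Count = 2.
By the argument principle, (1/2πi) ∮_{|z|=R} p'(z)/p(z) dz equals exactly this count.

Number of zeros inside |z| < 2.0: 2.


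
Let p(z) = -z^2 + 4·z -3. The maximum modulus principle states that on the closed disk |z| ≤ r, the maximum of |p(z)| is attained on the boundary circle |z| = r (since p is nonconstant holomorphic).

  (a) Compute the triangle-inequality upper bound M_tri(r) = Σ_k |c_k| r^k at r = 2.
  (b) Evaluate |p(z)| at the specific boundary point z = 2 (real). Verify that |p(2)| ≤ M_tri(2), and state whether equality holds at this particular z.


Coefficients: c_0 = -3, c_1 = 4, c_2 = -1. Radius r = 2.
Part (a). Triangle bound: M_tri(r) = Σ_k |c_k| r^k
  = |-3|·2^0 + |4|·2^1 + |-1|·2^2
  = 3 + 8 + 4 = 15.
This bounds M(r) := max_{|z|=r} |p(z)| from above; equality holds iff all terms c_k z^k can be made to align in phase at a single z on |z|=r.
Part (b). At z = 2 (real, on the circle |z| = r):
  p(2) = (-3)·2^0 + (4)·2^1 + (-1)·2^2 = 1.
  |p(2)| = 1.
Check: |p(2)| = 1 ≤ 15 = M_tri(2). ✓ Equality does not hold at z = 2 (the coefficients have mixed signs, so the terms do not all align in phase there).

M_tri(2) = 15; |p(2)| = 1; equality at z=2: no.


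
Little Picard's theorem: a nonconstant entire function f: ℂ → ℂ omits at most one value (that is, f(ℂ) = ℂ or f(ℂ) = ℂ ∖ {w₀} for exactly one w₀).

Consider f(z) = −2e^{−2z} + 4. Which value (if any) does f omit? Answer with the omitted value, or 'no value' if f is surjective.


Little Picard bounds the complement of f(ℂ) to at most one point.
e^{−2z} is never zero on ℂ, so -2·e^{−2z} takes every value in ℂ ∖ {0}. Adding 4 shifts the range to ℂ ∖ {4}. Thus f omits exactly the value 4.

Omitted value: 4.


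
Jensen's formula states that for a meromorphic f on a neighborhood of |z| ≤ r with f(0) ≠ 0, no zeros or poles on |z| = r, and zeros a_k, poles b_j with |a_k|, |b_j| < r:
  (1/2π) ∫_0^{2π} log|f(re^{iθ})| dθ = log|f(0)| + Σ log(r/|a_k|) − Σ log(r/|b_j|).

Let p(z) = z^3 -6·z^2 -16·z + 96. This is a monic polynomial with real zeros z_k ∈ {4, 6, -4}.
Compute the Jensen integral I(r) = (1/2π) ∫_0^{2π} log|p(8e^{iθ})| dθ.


Zeros: -4, 4, 6; r = 8.
Inside |z| < r: -4, 4, 6. Outside (|z| ≥ r): ∅.
p(0) = 96, so log|p(0)| = log(96) = 4.5643.
Apply Jensen: I(r) = log|p(0)| + Σ_k log(r/|z_k|), summed over zeros inside |z| < r.
  log(r/|z_k|) for z_k = 4: log(8/4) = 0.6931
  log(r/|z_k|) for z_k = 6: log(8/6) = 0.2877
  log(r/|z_k|) for z_k = -4: log(8/4) = 0.6931
Sum over inside zeros: 1.6740.
I(r) = log|p(0)| + (inside sum) = 4.5643 + 1.6740 = 6.2383.
Closed form (all zeros inside, monic): I(r) = n·log(r) = 3·log(8) = 6.2383. ✓

I(r) ≈ 6.2383.


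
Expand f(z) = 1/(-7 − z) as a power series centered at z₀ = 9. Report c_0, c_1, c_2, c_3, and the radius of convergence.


Let w = z − z₀, so z = z₀ + w.
Then -7 − z = -7 − (z₀ + w) = (-7 − z₀) − w = -16 − w.
f(z) = 1/(-16 − w) = (1/(-16)) · 1/(1 − w/(-16)) = Σ_{n≥0} w^n / (-16)^(n+1).
So c_n = 1/(-16)^(n+1):
  c_0 = 1/(-16)^1 = -1/16.
  c_1 = 1/(-16)^2 = 1/256.
  c_2 = 1/(-16)^3 = -1/4096.
  c_3 = 1/(-16)^4 = 1/65536.
The series is valid for |w/d| < 1, i.e. |z − z₀| < |d|.
Radius of convergence: R = |-7 − z₀| = |-16| = 16 (distance from z₀ to the singularity z = -7).

c_0 = -1/16, c_1 = 1/256, c_2 = -1/4096, c_3 = 1/65536; R = 16.


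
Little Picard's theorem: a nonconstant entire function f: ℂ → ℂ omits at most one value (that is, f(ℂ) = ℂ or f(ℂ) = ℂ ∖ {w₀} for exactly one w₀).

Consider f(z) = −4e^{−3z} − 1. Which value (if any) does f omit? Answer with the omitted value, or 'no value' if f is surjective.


Little Picard bounds the complement of f(ℂ) to at most one point.
e^{−3z} is never zero on ℂ, so -4·e^{−3z} takes every value in ℂ ∖ {0}. Adding -1 shifts the range to ℂ ∖ {-1}. Thus f omits exactly the value -1.

Omitted value: -1.


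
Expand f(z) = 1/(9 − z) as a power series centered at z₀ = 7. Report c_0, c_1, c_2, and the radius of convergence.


Let w = z − z₀, so z = z₀ + w.
Then 9 − z = 9 − (z₀ + w) = (9 − z₀) − w = 2 − w.
f(z) = 1/(2 − w) = (1/(2)) · 1/(1 − w/(2)) = Σ_{n≥0} w^n / (2)^(n+1).
So c_n = 1/(2)^(n+1):
  c_0 = 1/(2)^1 = 1/2.
  c_1 = 1/(2)^2 = 1/4.
  c_2 = 1/(2)^3 = 1/8.
The series is valid for |w/d| < 1, i.e. |z − z₀| < |d|.
Radius of convergence: R = |9 − z₀| = |2| = 2 (distance from z₀ to the singularity z = 9).

c_0 = 1/2, c_1 = 1/4, c_2 = 1/8; R = 2.


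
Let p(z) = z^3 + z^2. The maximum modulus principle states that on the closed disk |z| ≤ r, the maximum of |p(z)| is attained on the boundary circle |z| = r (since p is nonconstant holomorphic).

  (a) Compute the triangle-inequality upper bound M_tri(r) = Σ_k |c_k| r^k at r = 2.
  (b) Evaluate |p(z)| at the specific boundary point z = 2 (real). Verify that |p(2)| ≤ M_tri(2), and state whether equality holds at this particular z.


Coefficients: c_0 = 0, c_1 = 0, c_2 = 1, c_3 = 1. Radius r = 2.
Part (a). Triangle bound: M_tri(r) = Σ_k |c_k| r^k
  = |0|·2^0 + |0|·2^1 + |1|·2^2 + |1|·2^3
  = 0 + 0 + 4 + 8 = 12.
This bounds M(r) := max_{|z|=r} |p(z)| from above; equality holds iff all terms c_k z^k can be made to align in phase at a single z on |z|=r.
Part (b). At z = 2 (real, on the circle |z| = r):
  p(2) = (0)·2^0 + (0)·2^1 + (1)·2^2 + (1)·2^3 = 12.
  |p(2)| = 12.
Since all nonzero coefficients share the same sign, |p(2)| = 12 = M_tri(2); the triangle bound is attained at z = 2, so in fact M(r) = 12.

M_tri(2) = 12; |p(2)| = 12; equality at z=2: yes.


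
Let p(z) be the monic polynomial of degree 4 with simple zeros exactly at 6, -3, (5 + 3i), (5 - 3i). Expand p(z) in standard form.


The polynomial is p(z) = ∏_{α ∈ S} (z − α), where S = {6, -3, (5 + 3i), (5 - 3i)}.
Expanding the product yields: p(z) = z^4 -13·z^3 + 46·z^2 + 78·z -612.
Note conjugate pairs combine to real quadratics: (z − (5+3i))(z − (5−3i)) = z² − 10z + 34.
The resulting polynomial has degree 4 and real coefficients as required.

p(z) = z^4 -13·z^3 + 46·z^2 + 78·z -612.


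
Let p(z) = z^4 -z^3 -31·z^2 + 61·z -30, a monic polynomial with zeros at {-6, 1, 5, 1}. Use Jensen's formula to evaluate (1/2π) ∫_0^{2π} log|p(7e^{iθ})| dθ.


Zeros: -6, 1, 1, 5; r = 7.
Inside |z| < r: -6, 1, 1, 5. Outside (|z| ≥ r): ∅.
p(0) = -30, so log|p(0)| = log(30) = 3.4012.
Apply Jensen: I(r) = log|p(0)| + Σ_k log(r/|z_k|), summed over zeros inside |z| < r.
  log(r/|z_k|) for z_k = -6: log(7/6) = 0.1542
  log(r/|z_k|) for z_k = 1: log(7/1) = 1.9459
  log(r/|z_k|) for z_k = 5: log(7/5) = 0.3365
  log(r/|z_k|) for z_k = 1: log(7/1) = 1.9459
Sum over inside zeros: 4.3824.
I(r) = log|p(0)| + (inside sum) = 3.4012 + 4.3824 = 7.7836.
Closed form (all zeros inside, monic): I(r) = n·log(r) = 4·log(7) = 7.7836. ✓

I(r) ≈ 7.7836.


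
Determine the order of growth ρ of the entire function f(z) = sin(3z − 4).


sin(w) is a linear combination of e^{iw} and e^{−iw} (or e^w, e^{−w} in the hyperbolic case), so |sin(w)| ≤ e^{|w|}. With w = 3z − 4, |w| ≤ 3|z| + 4 = 3r + 4 on |z| = r, giving M(r) ≤ e^{3r + 4}, so ρ ≤ 1. On a suitable ray (z = it for sin/cos; z = t for sinh/cosh, t real → ∞), |sin(3z − 4)| grows like e^{3|t|}/2, so ρ ≥ 1. Hence ρ = 1.
Therefore ρ = 1.

Order ρ = 1.


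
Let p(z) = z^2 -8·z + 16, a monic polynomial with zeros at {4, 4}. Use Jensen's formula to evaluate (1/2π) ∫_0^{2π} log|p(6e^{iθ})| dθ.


Zeros: 4, 4; r = 6.
Inside |z| < r: 4, 4. Outside (|z| ≥ r): ∅.
p(0) = 16, so log|p(0)| = log(16) = 2.7726.
Apply Jensen: I(r) = log|p(0)| + Σ_k log(r/|z_k|), summed over zeros inside |z| < r.
  log(r/|z_k|) for z_k = 4: log(6/4) = 0.4055
  log(r/|z_k|) for z_k = 4: log(6/4) = 0.4055
Sum over inside zeros: 0.8109.
I(r) = log|p(0)| + (inside sum) = 2.7726 + 0.8109 = 3.5835.
Closed form (all zeros inside, monic): I(r) = n·log(r) = 2·log(6) = 3.5835. ✓

I(r) ≈ 3.5835.


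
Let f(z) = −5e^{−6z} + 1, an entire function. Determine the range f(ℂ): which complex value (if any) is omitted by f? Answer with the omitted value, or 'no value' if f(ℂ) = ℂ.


Little Picard bounds the complement of f(ℂ) to at most one point.
e^{−6z} is never zero on ℂ, so -5·e^{−6z} takes every value in ℂ ∖ {0}. Adding 1 shifts the range to ℂ ∖ {1}. Thus f omits exactly the value 1.

Omitted value: 1.


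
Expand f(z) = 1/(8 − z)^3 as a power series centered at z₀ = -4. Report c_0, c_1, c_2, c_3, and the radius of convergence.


Let w = z − z₀, so z = z₀ + w.
Then 8 − z = 8 − (z₀ + w) = (8 − z₀) − w = 12 − w.
f(z) = 1/(12 − w)^3 = (1/(12)^3) · (1 − w/(12))^{−3}.
By the binomial series (1−u)^{−3} = Σ_{n≥0} C(n+2, 2) u^n for |u|<1, with u = w/(12):
  c_n = C(n+2, 2) / (12)^(n+3).
  c_0 = 1/(12)^3 = 1/1728.
  c_1 = 3/(12)^4 = 1/6912.
  c_2 = 6/(12)^5 = 1/41472.
  c_3 = 10/(12)^6 = 5/1492992.
The series is valid for |w/d| < 1, i.e. |z − z₀| < |d|.
Radius of convergence: R = |8 − z₀| = |12| = 12 (distance from z₀ to the singularity z = 8).

c_0 = 1/1728, c_1 = 1/6912, c_2 = 1/41472, c_3 = 5/1492992; R = 12.


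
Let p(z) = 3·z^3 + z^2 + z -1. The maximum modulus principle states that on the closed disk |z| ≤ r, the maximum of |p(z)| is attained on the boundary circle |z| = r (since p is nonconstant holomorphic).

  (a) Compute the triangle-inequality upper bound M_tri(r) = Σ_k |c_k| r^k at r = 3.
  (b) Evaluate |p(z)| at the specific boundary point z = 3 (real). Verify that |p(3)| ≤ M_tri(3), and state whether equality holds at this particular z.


Coefficients: c_0 = -1, c_1 = 1, c_2 = 1, c_3 = 3. Radius r = 3.
Part (a). Triangle bound: M_tri(r) = Σ_k |c_k| r^k
  = |-1|·3^0 + |1|·3^1 + |1|·3^2 + |3|·3^3
  = 1 + 3 + 9 + 81 = 94.
This bounds M(r) := max_{|z|=r} |p(z)| from above; equality holds iff all terms c_k z^k can be made to align in phase at a single z on |z|=r.
Part (b). At z = 3 (real, on the circle |z| = r):
  p(3) = (-1)·3^0 + (1)·3^1 + (1)·3^2 + (3)·3^3 = 92.
  |p(3)| = 92.
Check: |p(3)| = 92 ≤ 94 = M_tri(3). ✓ Equality does not hold at z = 3 (the coefficients have mixed signs, so the terms do not all align in phase there).

M_tri(3) = 94; |p(3)| = 92; equality at z=3: no.


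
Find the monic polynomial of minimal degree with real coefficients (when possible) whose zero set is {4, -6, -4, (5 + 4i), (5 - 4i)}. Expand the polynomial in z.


The polynomial is p(z) = ∏_{α ∈ S} (z − α), where S = {4, -6, -4, (5 + 4i), (5 - 4i)}.
Expanding the product yields: p(z) = z^5 -4·z^4 -35·z^3 + 310·z^2 + 304·z -3936.
Note conjugate pairs combine to real quadratics: (z − (5+4i))(z − (5−4i)) = z² − 10z + 41.
The resulting polynomial has degree 5 and real coefficients as required.

p(z) = z^5 -4·z^4 -35·z^3 + 310·z^2 + 304·z -3936.


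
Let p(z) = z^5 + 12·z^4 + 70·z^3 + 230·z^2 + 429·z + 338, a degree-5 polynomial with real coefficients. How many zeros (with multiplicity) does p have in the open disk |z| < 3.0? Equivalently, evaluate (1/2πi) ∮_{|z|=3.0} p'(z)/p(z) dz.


The zeros of p are: (-3 + 2i), (-3 - 2i), (-2 + 3i), (-2 - 3i), -2.
Their magnitudes are: 3.606, 3.606, 3.606, 3.606, 2.
Zeros with |z| < R = 3.0: -2.
Count = 1.
By the argument principle, (1/2πi) ∮_{|z|=R} p'(z)/p(z) dz equals exactly this count.

Number of zeros inside |z| < 3.0: 1.


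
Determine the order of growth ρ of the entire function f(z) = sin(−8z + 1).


sin(w) is a linear combination of e^{iw} and e^{−iw} (or e^w, e^{−w} in the hyperbolic case), so |sin(w)| ≤ e^{|w|}. With w = −8z + 1, |w| ≤ 8|z| + 1 = 8r + 1 on |z| = r, giving M(r) ≤ e^{8r + 1}, so ρ ≤ 1. On a suitable ray (z = it for sin/cos; z = t for sinh/cosh, t real → ∞), |sin(−8z + 1)| grows like e^{8|t|}/2, so ρ ≥ 1. Hence ρ = 1.
Therefore ρ = 1.

Order ρ = 1.


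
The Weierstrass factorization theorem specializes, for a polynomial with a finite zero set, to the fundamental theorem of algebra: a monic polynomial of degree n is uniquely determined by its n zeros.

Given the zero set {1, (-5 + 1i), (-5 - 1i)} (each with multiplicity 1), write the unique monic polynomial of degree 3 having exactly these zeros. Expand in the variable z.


The polynomial is p(z) = ∏_{α ∈ S} (z − α), where S = {1, (-5 + 1i), (-5 - 1i)}.
Expanding the product yields: p(z) = z^3 + 9·z^2 + 16·z -26.
Note conjugate pairs combine to real quadratics: (z − (-5+1i))(z − (-5−1i)) = z² + 10z + 26.
The resulting polynomial has degree 3 and real coefficients as required.

p(z) = z^3 + 9·z^2 + 16·z -26.


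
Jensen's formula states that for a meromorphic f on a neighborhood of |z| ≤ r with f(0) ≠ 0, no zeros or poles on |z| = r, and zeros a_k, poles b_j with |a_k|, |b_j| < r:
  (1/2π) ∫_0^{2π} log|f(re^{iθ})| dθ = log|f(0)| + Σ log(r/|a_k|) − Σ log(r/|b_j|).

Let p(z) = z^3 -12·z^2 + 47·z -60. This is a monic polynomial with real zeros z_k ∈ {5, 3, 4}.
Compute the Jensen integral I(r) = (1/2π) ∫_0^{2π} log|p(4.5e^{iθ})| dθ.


Zeros: 3, 4, 5; r = 4.5.
Inside |z| < r: 3, 4. Outside (|z| ≥ r): 5.
p(0) = -60, so log|p(0)| = log(60) = 4.0943.
Apply Jensen: I(r) = log|p(0)| + Σ_k log(r/|z_k|), summed over zeros inside |z| < r.
  log(r/|z_k|) for z_k = 3: log(4.5/3) = 0.4055
  log(r/|z_k|) for z_k = 4: log(4.5/4) = 0.1178
  Outside zeros (5) contribute nothing to the Jensen sum.
Sum over inside zeros: 0.5232.
I(r) = log|p(0)| + (inside sum) = 4.0943 + 0.5232 = 4.6176.
Note: since some zeros are outside |z| ≤ r, the simplified n·log(r) form does NOT apply — only the inside zeros contribute.

I(r) ≈ 4.6176.


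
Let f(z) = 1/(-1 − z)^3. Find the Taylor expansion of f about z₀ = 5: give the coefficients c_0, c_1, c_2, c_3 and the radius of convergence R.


Let w = z − z₀, so z = z₀ + w.
Then -1 − z = -1 − (z₀ + w) = (-1 − z₀) − w = -6 − w.
f(z) = 1/(-6 − w)^3 = (1/(-6)^3) · (1 − w/(-6))^{−3}.
By the binomial series (1−u)^{−3} = Σ_{n≥0} C(n+2, 2) u^n for |u|<1, with u = w/(-6):
  c_n = C(n+2, 2) / (-6)^(n+3).
  c_0 = 1/(-6)^3 = -1/216.
  c_1 = 3/(-6)^4 = 1/432.
  c_2 = 6/(-6)^5 = -1/1296.
  c_3 = 10/(-6)^6 = 5/23328.
The series is valid for |w/d| < 1, i.e. |z − z₀| < |d|.
Radius of convergence: R = |-1 − z₀| = |-6| = 6 (distance from z₀ to the singularity z = -1).

c_0 = -1/216, c_1 = 1/432, c_2 = -1/1296, c_3 = 5/23328; R = 6.


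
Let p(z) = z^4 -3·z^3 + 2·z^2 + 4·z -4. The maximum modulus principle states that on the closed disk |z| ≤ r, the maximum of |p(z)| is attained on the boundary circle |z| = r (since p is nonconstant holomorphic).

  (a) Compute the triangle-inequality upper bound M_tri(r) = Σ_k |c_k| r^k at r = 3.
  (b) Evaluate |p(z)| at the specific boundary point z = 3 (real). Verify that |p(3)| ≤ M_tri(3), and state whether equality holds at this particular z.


Coefficients: c_0 = -4, c_1 = 4, c_2 = 2, c_3 = -3, c_4 = 1. Radius r = 3.
Part (a). Triangle bound: M_tri(r) = Σ_k |c_k| r^k
  = |-4|·3^0 + |4|·3^1 + |2|·3^2 + |-3|·3^3 + |1|·3^4
  = 4 + 12 + 18 + 81 + 81 = 196.
This bounds M(r) := max_{|z|=r} |p(z)| from above; equality holds iff all terms c_k z^k can be made to align in phase at a single z on |z|=r.
Part (b). At z = 3 (real, on the circle |z| = r):
  p(3) = (-4)·3^0 + (4)·3^1 + (2)·3^2 + (-3)·3^3 + (1)·3^4 = 26.
  |p(3)| = 26.
Check: |p(3)| = 26 ≤ 196 = M_tri(3). ✓ Equality does not hold at z = 3 (the coefficients have mixed signs, so the terms do not all align in phase there).

M_tri(3) = 196; |p(3)| = 26; equality at z=3: no.


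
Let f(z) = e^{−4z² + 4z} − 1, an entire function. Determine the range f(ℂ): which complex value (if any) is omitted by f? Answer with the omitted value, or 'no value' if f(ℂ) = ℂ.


Little Picard bounds the complement of f(ℂ) to at most one point.
The exponent g(z) = −4z² + 4z is a nonconstant polynomial, hence surjective onto ℂ. So e^{g(z)} takes every value in {e^w : w ∈ ℂ} = ℂ ∖ {0}. Adding -1 shifts the range to ℂ ∖ {-1}. f omits exactly -1.

Omitted value: -1.
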